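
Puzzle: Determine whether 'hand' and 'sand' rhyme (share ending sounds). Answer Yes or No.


Rime (stressed vowel + following sounds) of 'hand': -and = /ænd/
Rime of 'sand': -and = /ænd/
/ænd/ and /ænd/ are the same ending sound, so the words rhyme.

Yes


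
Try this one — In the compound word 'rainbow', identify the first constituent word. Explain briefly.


Split 'rainbow' into 'rain' + 'bow'. The first part is 'rain'.

rain


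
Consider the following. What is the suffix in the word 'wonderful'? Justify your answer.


The word 'wonderful' = 'wonder' (root) + '-ful' (suffix). The suffix is '-ful'.

ful


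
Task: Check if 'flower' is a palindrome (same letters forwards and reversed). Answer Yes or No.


Forward: 'flower'
Reversed: 'rewolf'
They differ.

No


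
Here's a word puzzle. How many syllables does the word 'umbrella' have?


Break 'umbrella' into syllables: um-brel-la -> um | brel | la = 3 syllables

3 syllables


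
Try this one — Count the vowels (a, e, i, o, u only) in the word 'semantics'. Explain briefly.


Vowels in 'semantics': e, a, i = 3 vowels.

3


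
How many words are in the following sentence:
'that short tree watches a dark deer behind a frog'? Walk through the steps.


Split into words: that | short | tree | watches | a | dark | deer | behind | a | frog = 10 words.

10


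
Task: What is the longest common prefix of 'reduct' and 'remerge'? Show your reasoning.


Compare from the start: 2 characters match: 're'. Mismatch at position 3: 'd' vs 'm'.

re


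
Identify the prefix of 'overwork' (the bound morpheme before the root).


The word 'overwork' = 'over' (prefix) + 'work' (root). The prefix is 'over'.

over


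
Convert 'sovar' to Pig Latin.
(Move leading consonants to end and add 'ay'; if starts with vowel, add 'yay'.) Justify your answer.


'sovar': move consonant cluster 's' to end and add 'ay': 'ovarsay'.

ovarsay


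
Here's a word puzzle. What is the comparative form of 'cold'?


Apply comparative formation (add -er): 'cold' -> 'colder'.

colder


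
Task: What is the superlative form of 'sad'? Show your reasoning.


Apply superlative formation (double final consonant, add -est): 'sad' -> 'saddest'.

saddest


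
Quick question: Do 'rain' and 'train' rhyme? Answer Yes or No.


Rime (stressed vowel + following sounds) of 'rain': -ain = /eɪn/
Rime of 'train': -ain = /eɪn/
/eɪn/ and /eɪn/ are the same ending sound, so the words rhyme.

Yes


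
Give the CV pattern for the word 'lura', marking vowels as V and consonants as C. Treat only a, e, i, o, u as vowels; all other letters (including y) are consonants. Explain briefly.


Letter mapping: l = C, u = V, r = C, a = V.

CVCV


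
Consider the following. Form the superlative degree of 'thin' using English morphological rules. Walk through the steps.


Apply superlative formation (double final consonant, add -est): 'thin' -> 'thinnest'.

thinnest


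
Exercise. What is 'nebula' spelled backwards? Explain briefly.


Reverse 'nebula' character by character: 'aluben'.

aluben


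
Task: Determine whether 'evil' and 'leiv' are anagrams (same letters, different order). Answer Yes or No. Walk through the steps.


Sorted letters of 'evil': 'eilv'
Sorted letters of 'leiv': 'eilv'
They match.

Yes


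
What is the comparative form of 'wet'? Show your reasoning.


Apply comparative formation (double final consonant, add -er): 'wet' -> 'wetter'.

wetter


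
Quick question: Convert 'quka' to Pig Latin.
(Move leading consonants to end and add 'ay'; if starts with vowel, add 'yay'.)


'quka': move consonant cluster 'q' to end and add 'ay': 'ukaqay'.

ukaqay


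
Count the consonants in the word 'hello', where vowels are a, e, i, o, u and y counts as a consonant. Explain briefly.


Consonants in 'hello': h, l, l = 3 consonants.

3


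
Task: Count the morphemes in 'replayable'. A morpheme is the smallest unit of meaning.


Decomposition: re- (prefix) + play (root) + -able (suffix) = 3 morpheme(s)

3 morphemes


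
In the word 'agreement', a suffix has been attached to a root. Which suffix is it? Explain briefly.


The word 'agreement' = 'agree' (root) + '-ment' (suffix). The suffix is '-ment'.

ment


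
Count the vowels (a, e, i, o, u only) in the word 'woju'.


Vowels in 'woju': o, u = 2 vowels.

2


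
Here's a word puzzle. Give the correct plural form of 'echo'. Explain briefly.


Apply rule: Add -es (consonant + o). 'echo' becomes 'echoes'.

echoes


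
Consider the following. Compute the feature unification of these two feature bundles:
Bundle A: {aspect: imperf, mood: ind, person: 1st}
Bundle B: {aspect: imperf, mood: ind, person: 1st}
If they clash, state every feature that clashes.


Compare features:
aspect: A=imperf vs B=imperf -> unified: imperf
mood: A=ind vs B=ind -> unified: ind
person: A=1st vs B=1st -> unified: 1st
No clashes found.

Unified: {aspect: imperf, mood: ind, person: 1st}


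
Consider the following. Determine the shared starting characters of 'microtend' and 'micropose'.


Compare from the start: 5 characters match: 'micro'. Mismatch at position 6: 't' vs 'p'.

micro


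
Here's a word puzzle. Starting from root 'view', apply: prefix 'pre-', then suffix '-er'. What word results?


Step 1: Add prefix 'pre-' to 'view' = 'preview'
Step 2: Add suffix '-er' to 'preview' = 'previewer'

previewer


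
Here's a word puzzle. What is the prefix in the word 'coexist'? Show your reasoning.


The word 'coexist' = 'co' (prefix) + 'exist' (root). The prefix is 'co'.

co


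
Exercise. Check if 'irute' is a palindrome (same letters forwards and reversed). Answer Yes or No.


Forward: 'irute'
Reversed: 'eturi'
They differ.

No


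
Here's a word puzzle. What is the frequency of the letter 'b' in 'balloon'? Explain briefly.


Letter 'b' in 'balloon': found at position(s) 1 = 1 occurrence(s).

1


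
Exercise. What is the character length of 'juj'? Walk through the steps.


Spell out 'juj' and number each letter: j(1), u(2), j(3). Total: 3 letters.

3


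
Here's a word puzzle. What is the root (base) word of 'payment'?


Remove suffix '-ment' from 'payment' to get root 'pay'.

pay


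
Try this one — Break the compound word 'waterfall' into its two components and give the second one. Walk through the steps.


Split 'waterfall' into 'water' + 'fall'. The second part is 'fall'.

fall


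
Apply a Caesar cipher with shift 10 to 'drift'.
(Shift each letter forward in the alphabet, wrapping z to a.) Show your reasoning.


Shift each letter by 10: d -> n, r -> b, i -> s, f -> p, t -> d. Result: 'nbspd'.

nbspd


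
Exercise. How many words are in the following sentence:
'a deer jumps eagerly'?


Split into words: a | deer | jumps | eagerly = 4 words.

4


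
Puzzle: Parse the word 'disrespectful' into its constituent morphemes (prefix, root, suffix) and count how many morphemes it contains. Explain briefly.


Step 1: Identify prefix: 'dis' (meaning: not/apart)
Step 2: Identify root: 'respect'
Step 3: Identify suffix(es): 'ful'
Decomposition: dis- (prefix: not/apart) + respect (root) + -ful (suffix: full of)
Total morphemes: 3

3 morphemes (dis- (prefix: not/apart) + respect (root) + -ful (suffix: full of))


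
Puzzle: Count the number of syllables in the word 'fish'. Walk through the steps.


Break 'fish' into syllables: fish -> fish = 1 syllable

1 syllable


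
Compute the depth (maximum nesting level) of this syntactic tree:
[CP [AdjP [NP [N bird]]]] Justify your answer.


Count bracket nesting levels:
'[' at pos 0: depth = 1
'[' at pos 4: depth = 2
'[' at pos 10: depth = 3
'[' at pos 14: depth = 4
Maximum depth reached: 4

4


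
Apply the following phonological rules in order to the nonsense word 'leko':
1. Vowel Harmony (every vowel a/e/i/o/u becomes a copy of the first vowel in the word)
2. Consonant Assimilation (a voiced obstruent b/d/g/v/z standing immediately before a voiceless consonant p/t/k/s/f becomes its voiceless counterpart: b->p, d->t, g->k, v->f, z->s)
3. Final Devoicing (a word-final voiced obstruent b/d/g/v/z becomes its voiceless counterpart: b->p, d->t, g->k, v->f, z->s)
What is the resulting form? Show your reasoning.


Starting form: 'leko'
Rule 1: Vowel Harmony: all vowels become 'e' (matching first vowel). 'leko' -> 'leke'
Rule 2: Consonant Assimilation: no voiced obstruent (b/d/g/v/z) stands immediately before a voiceless consonant (p/t/k/s/f). No change.
Rule 3: Final Devoicing: the word ends in the vowel 'e', not a consonant. No change.
Final form: 'leke'

leke


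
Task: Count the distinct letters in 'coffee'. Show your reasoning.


Unique letters in 'coffee': {c, e, f, o} = 4 distinct letters.

4


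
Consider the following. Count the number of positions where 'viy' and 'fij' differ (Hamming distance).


Alignment:
Position 1: 'v' vs 'f' = DIFFER
Position 2: 'i' vs 'i' = match
Position 3: 'y' vs 'j' = DIFFER
Total differences: 2

2


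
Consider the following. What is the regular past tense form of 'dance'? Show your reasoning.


Apply rule: Add -d (word ends in -e). 'dance' becomes 'danced'.

danced


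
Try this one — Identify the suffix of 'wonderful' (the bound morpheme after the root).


The word 'wonderful' = 'wonder' (root) + '-ful' (suffix). The suffix is '-ful'.

ful


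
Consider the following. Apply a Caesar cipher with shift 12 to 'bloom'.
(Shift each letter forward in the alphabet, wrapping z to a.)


Shift each letter by 12: b -> n, l -> x, o -> a, o -> a, m -> y. Result: 'nxaay'.

nxaay


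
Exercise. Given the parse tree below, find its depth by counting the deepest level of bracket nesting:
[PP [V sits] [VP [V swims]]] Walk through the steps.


Count bracket nesting levels:
'[' at pos 0: depth = 1
'[' at pos 4: depth = 2
'[' at pos 13: depth = 2
'[' at pos 17: depth = 3
Maximum depth reached: 3

3


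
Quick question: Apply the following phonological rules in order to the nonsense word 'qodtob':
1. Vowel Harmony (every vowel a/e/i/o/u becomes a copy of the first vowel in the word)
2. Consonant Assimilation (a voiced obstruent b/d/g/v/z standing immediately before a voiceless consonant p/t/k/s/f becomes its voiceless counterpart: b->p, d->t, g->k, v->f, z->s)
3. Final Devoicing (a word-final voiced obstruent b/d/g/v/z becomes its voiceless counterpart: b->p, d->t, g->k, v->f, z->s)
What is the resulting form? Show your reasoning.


Starting form: 'qodtob'
Rule 1: Vowel Harmony: all vowels already match. No change.
Rule 2: Consonant Assimilation: voiced obstruent before voiceless consonant becomes voiceless ('dt' -> 'tt'). 'qodtob' -> 'qottob'
Rule 3: Final Devoicing: word-final voiced obstruent 'b' becomes voiceless 'p'. 'qottob' -> 'qottop'
Final form: 'qottop'

qottop


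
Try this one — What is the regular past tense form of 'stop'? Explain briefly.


Apply rule: Double final consonant and add -ed. 'stop' becomes 'stopped'.

stopped


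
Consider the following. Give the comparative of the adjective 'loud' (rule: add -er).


Apply comparative formation (add -er): 'loud' -> 'louder'.

louder


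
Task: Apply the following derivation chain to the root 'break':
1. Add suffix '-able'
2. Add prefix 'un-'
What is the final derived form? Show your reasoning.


Step 1: Add suffix '-able' to 'break' = 'breakable'
Step 2: Add prefix 'un-' to 'breakable' = 'unbreakable'

unbreakable


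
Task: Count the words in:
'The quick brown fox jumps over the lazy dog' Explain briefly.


Split into words: The | quick | brown | fox | jumps | over | the | lazy | dog = 9 words.

9


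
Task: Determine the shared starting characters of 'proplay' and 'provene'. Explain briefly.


Compare from the start: 3 characters match: 'pro'. Mismatch at position 4: 'p' vs 'v'.

pro


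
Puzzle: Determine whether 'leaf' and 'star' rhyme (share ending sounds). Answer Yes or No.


Rime (stressed vowel + following sounds) of 'leaf': -eaf = /iːf/
Rime of 'star': -ar = /ɑːr/
/iːf/ and /ɑːr/ are different ending sounds, so the words do not rhyme.

No


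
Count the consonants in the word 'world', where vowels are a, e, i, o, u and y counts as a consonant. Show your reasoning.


Consonants in 'world': w, r, l, d = 4 consonants.

4


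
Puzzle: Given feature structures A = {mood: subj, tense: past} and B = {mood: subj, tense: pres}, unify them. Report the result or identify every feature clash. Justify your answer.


Compare features:
mood: A=subj vs B=subj -> unified: subj
tense: A=past vs B=pres -> CLASH
Clash detected on feature 'tense' (past vs pres); unification fails.

CLASH on 'tense' (past vs pres)


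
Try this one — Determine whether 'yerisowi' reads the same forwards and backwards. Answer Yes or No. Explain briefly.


Forward: 'yerisowi'
Reversed: 'iwosirey'
They differ.

No


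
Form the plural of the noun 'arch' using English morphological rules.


Apply rule: Add -es (sibilant/fricative ending). 'arch' becomes 'arches'.

arches


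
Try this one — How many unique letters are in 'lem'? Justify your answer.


Unique letters in 'lem': {e, l, m} = 3 distinct letters.

3


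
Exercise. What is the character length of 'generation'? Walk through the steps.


Spell out 'generation' and number each letter: g(1), e(2), n(3), e(4), r(5), a(6), t(7), i(8), o(9), n(10). Total: 10 letters.

10


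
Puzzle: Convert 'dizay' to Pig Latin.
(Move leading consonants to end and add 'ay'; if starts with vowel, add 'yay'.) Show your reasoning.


'dizay': move consonant cluster 'd' to end and add 'ay': 'izayday'.

izayday


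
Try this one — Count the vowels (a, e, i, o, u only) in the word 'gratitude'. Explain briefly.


Vowels in 'gratitude': a, i, u, e = 4 vowels.

4


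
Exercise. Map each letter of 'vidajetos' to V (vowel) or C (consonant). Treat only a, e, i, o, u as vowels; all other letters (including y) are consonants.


Letter mapping: v = C, i = V, d = C, a = V, j = C, e = V, t = C, o = V, s = C.

CVCVCVCVC


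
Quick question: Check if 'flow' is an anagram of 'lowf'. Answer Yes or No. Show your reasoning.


Sorted letters of 'flow': 'flow'
Sorted letters of 'lowf': 'flow'
They match.

Yes


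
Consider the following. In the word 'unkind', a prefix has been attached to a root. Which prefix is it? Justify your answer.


The word 'unkind' = 'un' (prefix) + 'kind' (root). The prefix is 'un'.

un


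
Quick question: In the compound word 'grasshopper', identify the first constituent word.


Split 'grasshopper' into 'grass' + 'hopper'. The first part is 'grass'.

grass


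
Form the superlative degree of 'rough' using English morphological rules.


Apply superlative formation (add -est): 'rough' -> 'roughest'.

roughest


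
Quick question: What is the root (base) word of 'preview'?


Remove prefix 'pre' from 'preview' to get root 'view'.

view


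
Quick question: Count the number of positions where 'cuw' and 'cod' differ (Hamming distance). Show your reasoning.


Alignment:
Position 1: 'c' vs 'c' = match
Position 2: 'u' vs 'o' = DIFFER
Position 3: 'w' vs 'd' = DIFFER
Total differences: 2

2


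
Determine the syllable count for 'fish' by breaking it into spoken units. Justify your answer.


Break 'fish' into syllables: fish -> fish = 1 syllable

1 syllable


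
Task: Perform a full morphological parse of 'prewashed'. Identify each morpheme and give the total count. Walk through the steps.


Step 1: Identify prefix: 'pre' (meaning: before)
Step 2: Identify root: 'wash'
Step 3: Identify suffix(es): 'ed'
Decomposition: pre- (prefix: before) + wash (root) + -ed (suffix: past)
Total morphemes: 3

3 morphemes (pre- (prefix: before) + wash (root) + -ed (suffix: past))


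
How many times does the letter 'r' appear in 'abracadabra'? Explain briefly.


Letter 'r' in 'abracadabra': found at position(s) 3, 10 = 2 occurrence(s).

2


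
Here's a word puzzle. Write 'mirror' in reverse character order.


Reverse 'mirror' character by character: 'rorrim'.

rorrim


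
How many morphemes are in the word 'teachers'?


Decomposition: teach (root) + -er (suffix) + -s (plural) = 3 morpheme(s)

3 morphemes


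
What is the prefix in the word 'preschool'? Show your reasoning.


The word 'preschool' = 'pre' (prefix) + 'school' (root). The prefix is 'pre'.

pre


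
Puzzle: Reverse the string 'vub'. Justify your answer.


Reverse 'vub' character by character: 'buv'.

buv


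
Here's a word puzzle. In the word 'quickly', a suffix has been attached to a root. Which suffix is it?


The word 'quickly' = 'quick' (root) + '-ly' (suffix). The suffix is '-ly'.

ly


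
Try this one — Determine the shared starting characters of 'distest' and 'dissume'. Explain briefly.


Compare from the start: 3 characters match: 'dis'. Mismatch at position 4: 't' vs 's'.

dis


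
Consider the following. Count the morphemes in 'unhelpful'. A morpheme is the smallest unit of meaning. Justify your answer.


Decomposition: un- (prefix) + help (root) + -ful (suffix) = 3 morpheme(s)

3 morphemes


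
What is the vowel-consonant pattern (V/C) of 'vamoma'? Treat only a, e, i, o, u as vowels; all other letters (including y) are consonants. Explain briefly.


Letter mapping: v = C, a = V, m = C, o = V, m = C, a = V.

CVCVCV


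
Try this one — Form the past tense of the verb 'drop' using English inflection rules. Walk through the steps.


Apply rule: Double final consonant and add -ed. 'drop' becomes 'dropped'.

dropped


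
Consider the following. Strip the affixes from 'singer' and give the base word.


Remove suffix '-er' from 'singer' to get root 'sing'.

sing


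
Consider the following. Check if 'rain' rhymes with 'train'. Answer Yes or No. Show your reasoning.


Rime (stressed vowel + following sounds) of 'rain': -ain = /eɪn/
Rime of 'train': -ain = /eɪn/
/eɪn/ and /eɪn/ are the same ending sound, so the words rhyme.

Yes


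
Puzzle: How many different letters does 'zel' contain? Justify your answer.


Unique letters in 'zel': {e, l, z} = 3 distinct letters.

3


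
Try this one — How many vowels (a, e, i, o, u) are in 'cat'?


Vowels in 'cat': a = 1 vowels.

1


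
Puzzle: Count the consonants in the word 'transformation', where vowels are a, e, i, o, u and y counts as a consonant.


Consonants in 'transformation': t, r, n, s, f, r, m, t, n = 9 consonants.

9


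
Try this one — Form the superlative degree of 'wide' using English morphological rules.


Apply superlative formation (ends in e: add -st): 'wide' -> 'widest'.

widest


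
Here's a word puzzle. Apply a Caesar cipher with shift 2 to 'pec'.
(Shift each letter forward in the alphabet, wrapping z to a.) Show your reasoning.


Shift each letter by 2: p -> r, e -> g, c -> e. Result: 'rge'.

rge


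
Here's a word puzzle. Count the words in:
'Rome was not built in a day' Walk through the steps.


Split into words: Rome | was | not | built | in | a | day = 7 words.

7


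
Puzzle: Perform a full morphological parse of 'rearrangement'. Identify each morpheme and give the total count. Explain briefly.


Step 1: Identify prefix: 're' (meaning: again)
Step 2: Identify root: 'arrange'
Step 3: Identify suffix(es): 'ment'
Decomposition: re- (prefix: again) + arrange (root) + -ment (suffix: action/result)
Total morphemes: 3

3 morphemes (re- (prefix: again) + arrange (root) + -ment (suffix: action/result))


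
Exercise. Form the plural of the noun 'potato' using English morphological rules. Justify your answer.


Apply rule: Add -es (consonant + o). 'potato' becomes 'potatoes'.

potatoes


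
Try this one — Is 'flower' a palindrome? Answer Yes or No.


Forward: 'flower'
Reversed: 'rewolf'
They differ.

No


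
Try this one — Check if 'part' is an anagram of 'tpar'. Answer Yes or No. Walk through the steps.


Sorted letters of 'part': 'aprt'
Sorted letters of 'tpar': 'aprt'
They match.

Yes


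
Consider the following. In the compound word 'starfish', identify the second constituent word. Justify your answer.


Split 'starfish' into 'star' + 'fish'. The second part is 'fish'.

fish


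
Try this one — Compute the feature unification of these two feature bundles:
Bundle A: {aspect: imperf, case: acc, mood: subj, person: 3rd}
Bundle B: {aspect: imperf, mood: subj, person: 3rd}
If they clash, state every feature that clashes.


Compare features:
aspect: A=imperf vs B=imperf -> unified: imperf
case: A=acc vs B=_ -> unified: acc
mood: A=subj vs B=subj -> unified: subj
person: A=3rd vs B=3rd -> unified: 3rd
No clashes found.

Unified: {aspect: imperf, case: acc, mood: subj, person: 3rd}


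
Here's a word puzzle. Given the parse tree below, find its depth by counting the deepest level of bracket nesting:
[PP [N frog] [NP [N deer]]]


Count bracket nesting levels:
'[' at pos 0: depth = 1
'[' at pos 4: depth = 2
'[' at pos 13: depth = 2
'[' at pos 17: depth = 3
Maximum depth reached: 3

3


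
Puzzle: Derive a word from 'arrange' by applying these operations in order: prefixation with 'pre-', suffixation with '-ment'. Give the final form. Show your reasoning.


Step 1: Add prefix 'pre-' to 'arrange' = 'prearrange'
Step 2: Add suffix '-ment' to 'prearrange' = 'prearrangement'

prearrangement


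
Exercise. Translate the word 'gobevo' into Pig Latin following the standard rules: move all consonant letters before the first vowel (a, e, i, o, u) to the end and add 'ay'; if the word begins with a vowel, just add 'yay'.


'gobevo': move consonant cluster 'g' to end and add 'ay': 'obevogay'.

obevogay


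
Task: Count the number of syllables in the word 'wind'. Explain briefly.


Break 'wind' into syllables: wind -> wind = 1 syllable

1 syllable


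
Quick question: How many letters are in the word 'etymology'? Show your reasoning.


Spell out 'etymology' and number each letter: e(1), t(2), y(3), m(4), o(5), l(6), o(7), g(8), y(9). Total: 9 letters.

9


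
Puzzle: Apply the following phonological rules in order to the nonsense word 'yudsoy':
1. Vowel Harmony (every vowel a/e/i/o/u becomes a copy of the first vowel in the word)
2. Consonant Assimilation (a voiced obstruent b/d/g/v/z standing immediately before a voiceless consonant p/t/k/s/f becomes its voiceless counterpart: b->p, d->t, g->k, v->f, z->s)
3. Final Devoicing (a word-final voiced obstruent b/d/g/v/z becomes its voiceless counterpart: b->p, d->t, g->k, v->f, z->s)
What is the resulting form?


Starting form: 'yudsoy'
Rule 1: Vowel Harmony: all vowels become 'u' (matching first vowel). 'yudsoy' -> 'yudsuy'
Rule 2: Consonant Assimilation: voiced obstruent before voiceless consonant becomes voiceless ('ds' -> 'ts'). 'yudsuy' -> 'yutsuy'
Rule 3: Final Devoicing: final consonant 'y' is not one of the voiced obstruents b/d/g/v/z. No change.
Final form: 'yutsuy'

yutsuy


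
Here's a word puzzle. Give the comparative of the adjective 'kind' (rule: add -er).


Apply comparative formation (add -er): 'kind' -> 'kinder'.

kinder


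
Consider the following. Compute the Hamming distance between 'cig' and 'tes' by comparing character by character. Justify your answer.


Alignment:
Position 1: 'c' vs 't' = DIFFER
Position 2: 'i' vs 'e' = DIFFER
Position 3: 'g' vs 's' = DIFFER
Total differences: 3

3


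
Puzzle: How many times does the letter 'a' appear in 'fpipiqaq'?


Letter 'a' in 'fpipiqaq': found at position(s) 7 = 1 occurrence(s).

1


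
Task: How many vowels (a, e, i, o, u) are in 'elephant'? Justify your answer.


Vowels in 'elephant': e, e, a = 3 vowels.

3


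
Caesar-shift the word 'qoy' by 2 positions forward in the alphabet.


Shift each letter by 2: q -> s, o -> q, y -> a. Result: 'sqa'.

sqa


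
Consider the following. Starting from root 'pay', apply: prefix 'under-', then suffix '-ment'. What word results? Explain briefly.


Step 1: Add prefix 'under-' to 'pay' = 'underpay'
Step 2: Add suffix '-ment' to 'underpay' = 'underpayment'

underpayment


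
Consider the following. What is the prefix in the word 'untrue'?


The word 'untrue' = 'un' (prefix) + 'true' (root). The prefix is 'un'.

un


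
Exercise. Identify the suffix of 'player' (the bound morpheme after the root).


The word 'player' = 'play' (root) + '-er' (suffix). The suffix is '-er'.

er


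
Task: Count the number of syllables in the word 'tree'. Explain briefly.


Break 'tree' into syllables: tree -> tree = 1 syllable

1 syllable


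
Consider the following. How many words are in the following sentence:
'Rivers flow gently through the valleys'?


Split into words: Rivers | flow | gently | through | the | valleys = 6 words.

6


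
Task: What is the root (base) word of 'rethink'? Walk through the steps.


Remove prefix 're' from 'rethink' to get root 'think'.

think


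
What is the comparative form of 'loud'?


Apply comparative formation (add -er): 'loud' -> 'louder'.

louder


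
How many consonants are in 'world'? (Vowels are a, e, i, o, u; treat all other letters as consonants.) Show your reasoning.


Consonants in 'world': w, r, l, d = 4 consonants.

4


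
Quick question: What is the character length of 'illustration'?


Spell out 'illustration' and number each letter: i(1), l(2), l(3), u(4), s(5), t(6), r(7), a(8), t(9), i(10), o(11), n(12). Total: 12 letters.

12


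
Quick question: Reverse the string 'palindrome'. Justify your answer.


Reverse 'palindrome' character by character: 'emordnilap'.

emordnilap


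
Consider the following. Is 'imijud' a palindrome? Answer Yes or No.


Forward: 'imijud'
Reversed: 'dujimi'
They differ.

No


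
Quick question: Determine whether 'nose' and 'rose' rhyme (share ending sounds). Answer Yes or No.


Rime (stressed vowel + following sounds) of 'nose': -ose = /oʊz/
Rime of 'rose': -ose = /oʊz/
/oʊz/ and /oʊz/ are the same ending sound, so the words rhyme.

Yes


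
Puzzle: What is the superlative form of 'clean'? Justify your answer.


Apply superlative formation (add -est): 'clean' -> 'cleanest'.

cleanest


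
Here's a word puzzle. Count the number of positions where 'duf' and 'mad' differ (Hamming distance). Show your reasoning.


Alignment:
Position 1: 'd' vs 'm' = DIFFER
Position 2: 'u' vs 'a' = DIFFER
Position 3: 'f' vs 'd' = DIFFER
Total differences: 3

3


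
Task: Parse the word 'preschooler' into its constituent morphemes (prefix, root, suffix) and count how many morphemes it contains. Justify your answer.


Step 1: Identify prefix: 'pre' (meaning: before)
Step 2: Identify root: 'school'
Step 3: Identify suffix(es): 'er'
Decomposition: pre- (prefix: before) + school (root) + -er (suffix: one who)
Total morphemes: 3

3 morphemes (pre- (prefix: before) + school (root) + -er (suffix: one who))


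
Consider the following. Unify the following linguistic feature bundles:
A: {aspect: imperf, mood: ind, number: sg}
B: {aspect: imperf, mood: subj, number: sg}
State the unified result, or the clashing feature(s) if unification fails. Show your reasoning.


Compare features:
aspect: A=imperf vs B=imperf -> unified: imperf
mood: A=ind vs B=subj -> CLASH
number: A=sg vs B=sg -> unified: sg
Clash detected on feature 'mood' (ind vs subj); unification fails.

CLASH on 'mood' (ind vs subj)


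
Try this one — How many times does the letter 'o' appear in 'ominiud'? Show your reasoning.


Letter 'o' in 'ominiud': found at position(s) 1 = 1 occurrence(s).

1


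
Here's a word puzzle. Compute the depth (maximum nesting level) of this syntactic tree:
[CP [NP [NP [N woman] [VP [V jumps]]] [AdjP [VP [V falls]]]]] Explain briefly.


Count bracket nesting levels:
'[' at pos 0: depth = 1
'[' at pos 4: depth = 2
'[' at pos 8: depth = 3
'[' at pos 12: depth = 4
'[' at pos 22: depth = 4
'[' at pos 26: depth = 5
'[' at pos 38: depth = 3
'[' at pos 44: depth = 4
'[' at pos 48: depth = 5
Maximum depth reached: 5

5


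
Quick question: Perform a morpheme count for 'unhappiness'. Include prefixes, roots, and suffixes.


Decomposition: un- (prefix) + happy (root) + -ness (suffix) = 3 morpheme(s)

3 morphemes


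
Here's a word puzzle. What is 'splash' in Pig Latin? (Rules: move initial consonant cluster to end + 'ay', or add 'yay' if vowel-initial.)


'splash': move consonant cluster 'spl' to end and add 'ay': 'ashsplay'.

ashsplay


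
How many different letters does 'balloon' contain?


Unique letters in 'balloon': {a, b, l, n, o} = 5 distinct letters.

5


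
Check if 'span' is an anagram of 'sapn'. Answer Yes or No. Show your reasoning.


Sorted letters of 'span': 'anps'
Sorted letters of 'sapn': 'anps'
They match.

Yes


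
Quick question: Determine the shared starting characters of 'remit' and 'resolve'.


Compare from the start: 2 characters match: 're'. Mismatch at position 3: 'm' vs 's'.

re


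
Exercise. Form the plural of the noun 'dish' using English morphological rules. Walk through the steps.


Apply rule: Add -es (sibilant/fricative ending). 'dish' becomes 'dishes'.

dishes


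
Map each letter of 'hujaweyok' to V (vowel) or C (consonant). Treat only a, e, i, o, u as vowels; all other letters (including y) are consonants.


Letter mapping: h = C, u = V, j = C, a = V, w = C, e = V, y = C, o = V, k = C.

CVCVCVCVC


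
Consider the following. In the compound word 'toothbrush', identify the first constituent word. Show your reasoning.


Split 'toothbrush' into 'tooth' + 'brush'. The first part is 'tooth'.

tooth


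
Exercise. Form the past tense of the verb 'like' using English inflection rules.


Apply rule: Add -d (word ends in -e). 'like' becomes 'liked'.

liked


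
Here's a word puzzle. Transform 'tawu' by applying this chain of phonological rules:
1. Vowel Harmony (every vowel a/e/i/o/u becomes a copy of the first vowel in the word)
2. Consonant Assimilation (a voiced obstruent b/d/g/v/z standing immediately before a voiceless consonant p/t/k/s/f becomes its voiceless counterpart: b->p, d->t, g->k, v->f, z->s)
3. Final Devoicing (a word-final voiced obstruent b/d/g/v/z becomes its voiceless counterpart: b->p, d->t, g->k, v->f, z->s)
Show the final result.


Starting form: 'tawu'
Rule 1: Vowel Harmony: all vowels become 'a' (matching first vowel). 'tawu' -> 'tawa'
Rule 2: Consonant Assimilation: no voiced obstruent (b/d/g/v/z) stands immediately before a voiceless consonant (p/t/k/s/f). No change.
Rule 3: Final Devoicing: the word ends in the vowel 'a', not a consonant. No change.
Final form: 'tawa'

tawa


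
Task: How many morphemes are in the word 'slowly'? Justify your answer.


Decomposition: slow (root) + -ly (suffix) = 2 morpheme(s)

2 morphemes


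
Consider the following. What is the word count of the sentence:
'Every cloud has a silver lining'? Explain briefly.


Split into words: Every | cloud | has | a | silver | lining = 6 words.

6


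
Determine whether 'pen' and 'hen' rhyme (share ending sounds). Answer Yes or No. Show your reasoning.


Rime (stressed vowel + following sounds) of 'pen': -en = /ɛn/
Rime of 'hen': -en = /ɛn/
/ɛn/ and /ɛn/ are the same ending sound, so the words rhyme.

Yes


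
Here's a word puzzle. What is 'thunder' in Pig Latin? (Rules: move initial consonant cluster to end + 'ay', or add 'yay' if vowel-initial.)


'thunder': move consonant cluster 'th' to end and add 'ay': 'underthay'.

underthay


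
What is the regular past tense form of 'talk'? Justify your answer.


Apply rule: Add -ed. 'talk' becomes 'talked'.

talked


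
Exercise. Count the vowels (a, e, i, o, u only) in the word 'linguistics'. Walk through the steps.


Vowels in 'linguistics': i, u, i, i = 4 vowels.

4


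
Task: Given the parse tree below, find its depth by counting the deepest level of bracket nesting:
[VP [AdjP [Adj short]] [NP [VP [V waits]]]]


Count bracket nesting levels:
'[' at pos 0: depth = 1
'[' at pos 4: depth = 2
'[' at pos 10: depth = 3
'[' at pos 23: depth = 2
'[' at pos 27: depth = 3
'[' at pos 31: depth = 4
Maximum depth reached: 4

4


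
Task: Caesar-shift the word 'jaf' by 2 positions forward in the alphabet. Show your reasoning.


Shift each letter by 2: j -> l, a -> c, f -> h. Result: 'lch'.

lch


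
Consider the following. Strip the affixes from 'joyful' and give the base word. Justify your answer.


Remove suffix '-ful' from 'joyful' to get root 'joy'.

joy


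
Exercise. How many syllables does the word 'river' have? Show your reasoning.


Break 'river' into syllables: riv-er -> riv | er = 2 syllables

2 syllables


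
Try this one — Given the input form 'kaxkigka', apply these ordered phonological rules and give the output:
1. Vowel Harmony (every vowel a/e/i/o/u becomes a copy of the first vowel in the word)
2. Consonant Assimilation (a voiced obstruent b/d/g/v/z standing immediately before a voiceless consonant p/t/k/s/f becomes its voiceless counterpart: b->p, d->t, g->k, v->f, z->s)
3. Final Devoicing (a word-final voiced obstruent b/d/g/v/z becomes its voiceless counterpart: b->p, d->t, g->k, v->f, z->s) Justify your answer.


Starting form: 'kaxkigka'
Rule 1: Vowel Harmony: all vowels become 'a' (matching first vowel). 'kaxkigka' -> 'kaxkagka'
Rule 2: Consonant Assimilation: voiced obstruent before voiceless consonant becomes voiceless ('gk' -> 'kk'). 'kaxkagka' -> 'kaxkakka'
Rule 3: Final Devoicing: the word ends in the vowel 'a', not a consonant. No change.
Final form: 'kaxkakka'

kaxkakka


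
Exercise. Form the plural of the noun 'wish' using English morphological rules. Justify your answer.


Apply rule: Add -es (sibilant/fricative ending). 'wish' becomes 'wishes'.

wishes


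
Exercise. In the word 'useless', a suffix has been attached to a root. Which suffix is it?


The word 'useless' = 'use' (root) + '-less' (suffix). The suffix is '-less'.

less


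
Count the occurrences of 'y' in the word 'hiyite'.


Letter 'y' in 'hiyite': found at position(s) 3 = 1 occurrence(s).

1


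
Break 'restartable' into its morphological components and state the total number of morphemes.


Step 1: Identify prefix: 're' (meaning: again)
Step 2: Identify root: 'start'
Step 3: Identify suffix(es): 'able'
Decomposition: re- (prefix: again) + start (root) + -able (suffix: capable of)
Total morphemes: 3

3 morphemes (re- (prefix: again) + start (root) + -able (suffix: capable of))


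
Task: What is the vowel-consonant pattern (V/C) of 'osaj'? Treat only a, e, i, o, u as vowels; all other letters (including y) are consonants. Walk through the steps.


Letter mapping: o = V, s = C, a = V, j = C.

VCVC


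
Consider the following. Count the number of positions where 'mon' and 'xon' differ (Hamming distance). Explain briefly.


Alignment:
Position 1: 'm' vs 'x' = DIFFER
Position 2: 'o' vs 'o' = match
Position 3: 'n' vs 'n' = match
Total differences: 1

1


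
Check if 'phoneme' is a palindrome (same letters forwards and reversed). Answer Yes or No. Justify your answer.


Forward: 'phoneme'
Reversed: 'emenohp'
They differ.

No


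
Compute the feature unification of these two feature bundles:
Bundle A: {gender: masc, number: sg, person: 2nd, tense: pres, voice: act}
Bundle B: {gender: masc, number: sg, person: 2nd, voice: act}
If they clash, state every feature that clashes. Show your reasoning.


Compare features:
gender: A=masc vs B=masc -> unified: masc
number: A=sg vs B=sg -> unified: sg
person: A=2nd vs B=2nd -> unified: 2nd
tense: A=pres vs B=_ -> unified: pres
voice: A=act vs B=act -> unified: act
No clashes found.

Unified: {gender: masc, number: sg, person: 2nd, tense: pres, voice: act}


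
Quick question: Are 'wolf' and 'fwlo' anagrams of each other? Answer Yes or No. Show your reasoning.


Sorted letters of 'wolf': 'flow'
Sorted letters of 'fwlo': 'flow'
They match.

Yes


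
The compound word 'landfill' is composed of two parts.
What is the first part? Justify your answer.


Split 'landfill' into 'land' + 'fill'. The first part is 'land'.

land


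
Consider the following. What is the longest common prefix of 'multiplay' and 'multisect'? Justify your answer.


Compare from the start: 5 characters match: 'multi'. Mismatch at position 6: 'p' vs 's'.

multi


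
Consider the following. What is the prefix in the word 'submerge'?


The word 'submerge' = 'sub' (prefix) + 'merge' (root). The prefix is 'sub'.

sub


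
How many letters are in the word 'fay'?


Spell out 'fay' and number each letter: f(1), a(2), y(3). Total: 3 letters.

3


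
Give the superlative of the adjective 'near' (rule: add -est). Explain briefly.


Apply superlative formation (add -est): 'near' -> 'nearest'.

nearest


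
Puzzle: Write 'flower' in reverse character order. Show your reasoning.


Reverse 'flower' character by character: 'rewolf'.

rewolf


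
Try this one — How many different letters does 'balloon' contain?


Unique letters in 'balloon': {a, b, l, n, o} = 5 distinct letters.

5


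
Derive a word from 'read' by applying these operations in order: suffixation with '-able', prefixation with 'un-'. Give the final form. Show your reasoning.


Step 1: Add suffix '-able' to 'read' = 'readable'
Step 2: Add prefix 'un-' to 'readable' = 'unreadable'

unreadable


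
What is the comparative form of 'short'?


Apply comparative formation (add -er): 'short' -> 'shorter'.

shorter


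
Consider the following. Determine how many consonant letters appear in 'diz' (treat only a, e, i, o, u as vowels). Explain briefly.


Consonants in 'diz': d, z = 2 consonants.

2


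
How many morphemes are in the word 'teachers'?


Decomposition: teach (root) + -er (suffix) + -s (plural) = 3 morpheme(s)

3 morphemes


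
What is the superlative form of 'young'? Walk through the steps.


Apply superlative formation (add -est): 'young' -> 'youngest'.

youngest


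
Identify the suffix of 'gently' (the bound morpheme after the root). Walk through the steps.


The word 'gently' = 'gentle' (root) + '-ly' (suffix). The suffix is '-ly'.

ly


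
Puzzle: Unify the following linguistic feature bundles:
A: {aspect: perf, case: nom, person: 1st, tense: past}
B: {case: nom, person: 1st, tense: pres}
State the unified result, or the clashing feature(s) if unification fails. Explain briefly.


Compare features:
aspect: A=perf vs B=_ -> unified: perf
case: A=nom vs B=nom -> unified: nom
person: A=1st vs B=1st -> unified: 1st
tense: A=past vs B=pres -> CLASH
Clash detected on feature 'tense' (past vs pres); unification fails.

CLASH on 'tense' (past vs pres)


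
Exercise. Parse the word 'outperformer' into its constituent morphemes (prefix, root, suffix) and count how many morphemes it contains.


Step 1: Identify prefix: 'out' (meaning: surpass)
Step 2: Identify root: 'perform'
Step 3: Identify suffix(es): 'er'
Decomposition: out- (prefix: surpass) + perform (root) + -er (suffix: one who)
Total morphemes: 3

3 morphemes (out- (prefix: surpass) + perform (root) + -er (suffix: one who))


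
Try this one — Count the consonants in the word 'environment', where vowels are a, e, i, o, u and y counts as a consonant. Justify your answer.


Consonants in 'environment': n, v, r, n, m, n, t = 7 consonants.

7


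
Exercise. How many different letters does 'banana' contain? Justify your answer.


Unique letters in 'banana': {a, b, n} = 3 distinct letters.

3


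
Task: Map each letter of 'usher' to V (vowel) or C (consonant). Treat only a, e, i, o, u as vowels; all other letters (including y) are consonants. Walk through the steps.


Letter mapping: u = V, s = C, h = C, e = V, r = C.

VCCVC
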